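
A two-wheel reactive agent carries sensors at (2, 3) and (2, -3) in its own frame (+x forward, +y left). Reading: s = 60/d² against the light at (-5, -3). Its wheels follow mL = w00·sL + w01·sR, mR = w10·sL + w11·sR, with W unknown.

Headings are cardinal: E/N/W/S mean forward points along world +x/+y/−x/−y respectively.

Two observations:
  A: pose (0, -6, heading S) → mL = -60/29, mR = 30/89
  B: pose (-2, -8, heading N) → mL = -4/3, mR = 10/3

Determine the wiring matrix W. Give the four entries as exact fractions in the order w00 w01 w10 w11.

obs A: pose=(0,-6,S) → sL=60/89, sR=60/29, mL=-60/29, mR=30/89
obs B: pose=(-2,-8,N) → sL=20/3, sR=4/3, mL=-4/3, mR=10/3
sensor matrix S = [[60/89, 60/29], [20/3, 4/3]]; det S = -33280/2581
solve [mL_A; mL_B] = S·[w00; w01] and [mR_A; mR_B] = S·[w10; w11]:
  w00 = 0, w01 = -1, w10 = 1/2, w11 = 0

0 -1 1/2 0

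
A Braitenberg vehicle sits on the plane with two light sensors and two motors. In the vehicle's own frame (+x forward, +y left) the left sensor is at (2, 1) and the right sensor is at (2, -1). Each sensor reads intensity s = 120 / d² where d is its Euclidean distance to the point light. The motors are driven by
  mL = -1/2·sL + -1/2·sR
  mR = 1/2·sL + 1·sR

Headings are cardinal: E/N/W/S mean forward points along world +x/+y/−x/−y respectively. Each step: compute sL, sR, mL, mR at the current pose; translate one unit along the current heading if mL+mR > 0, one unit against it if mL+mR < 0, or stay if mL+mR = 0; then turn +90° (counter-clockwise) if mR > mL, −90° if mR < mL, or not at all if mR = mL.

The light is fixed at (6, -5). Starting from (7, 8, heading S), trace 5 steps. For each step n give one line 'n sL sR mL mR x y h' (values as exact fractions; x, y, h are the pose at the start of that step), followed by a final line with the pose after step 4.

n=0: pose=(7,8,S); sL=24/25, sR=120/121; mL=-2952/3025, mR=4452/3025; mL+mR=60/121 → advance +1; mR−mL=7404/3025 → turn +1·90°
n=1: pose=(7,7,E); sL=60/89, sR=12/13; mL=-924/1157, mR=1458/1157; mL+mR=6/13 → advance +1; mR−mL=2382/1157 → turn +1·90°
n=2: pose=(8,7,N); sL=120/197, sR=24/41; mL=-4824/8077, mR=7188/8077; mL+mR=12/41 → advance +1; mR−mL=12012/8077 → turn +1·90°
n=3: pose=(8,8,W); sL=5/6, sR=30/49; mL=-425/588, mR=605/588; mL+mR=15/49 → advance +1; mR−mL=515/294 → turn +1·90°
n=4: pose=(7,8,S); sL=24/25, sR=120/121; mL=-2952/3025, mR=4452/3025; mL+mR=60/121 → advance +1; mR−mL=7404/3025 → turn +1·90°

0 24/25 120/121 -2952/3025 4452/3025 7 8 S
1 60/89 12/13 -924/1157 1458/1157 7 7 E
2 120/197 24/41 -4824/8077 7188/8077 8 7 N
3 5/6 30/49 -425/588 605/588 8 8 W
4 24/25 120/121 -2952/3025 4452/3025 7 8 S
final 7 7 E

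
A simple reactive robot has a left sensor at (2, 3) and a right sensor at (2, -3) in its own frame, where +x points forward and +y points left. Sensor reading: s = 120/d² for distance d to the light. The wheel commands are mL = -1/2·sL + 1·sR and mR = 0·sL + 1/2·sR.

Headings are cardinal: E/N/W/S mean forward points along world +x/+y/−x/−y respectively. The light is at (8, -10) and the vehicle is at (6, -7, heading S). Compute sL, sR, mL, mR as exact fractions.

left sensor world pos  = (9, -9); dL² = 2
right sensor world pos = (3, -9); dR² = 26
sL = 120/2 = 60
sR = 120/26 = 60/13
mL = -1/2·sL + 1·sR = -330/13
mR = 0·sL + 1/2·sR = 30/13

60 60/13 -330/13 30/13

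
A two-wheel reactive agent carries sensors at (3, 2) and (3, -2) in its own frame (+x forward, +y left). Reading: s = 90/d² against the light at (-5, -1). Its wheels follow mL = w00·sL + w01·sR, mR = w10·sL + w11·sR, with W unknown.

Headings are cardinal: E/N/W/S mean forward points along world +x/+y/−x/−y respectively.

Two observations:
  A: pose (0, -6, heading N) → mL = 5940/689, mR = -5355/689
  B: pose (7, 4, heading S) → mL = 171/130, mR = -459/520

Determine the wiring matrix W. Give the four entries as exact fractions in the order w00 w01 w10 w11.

1 1 -1 -1/2

obs A: pose=(0,-6,N) → sL=90/13, sR=90/53, mL=5940/689, mR=-5355/689
obs B: pose=(7,4,S) → sL=9/20, sR=45/52, mL=171/130, mR=-459/520
sensor matrix S = [[90/13, 90/53], [9/20, 45/52]]; det S = 46818/8957
solve [mL_A; mL_B] = S·[w00; w01] and [mR_A; mR_B] = S·[w10; w11]:
  w00 = 1, w01 = 1, w10 = -1, w11 = -1/2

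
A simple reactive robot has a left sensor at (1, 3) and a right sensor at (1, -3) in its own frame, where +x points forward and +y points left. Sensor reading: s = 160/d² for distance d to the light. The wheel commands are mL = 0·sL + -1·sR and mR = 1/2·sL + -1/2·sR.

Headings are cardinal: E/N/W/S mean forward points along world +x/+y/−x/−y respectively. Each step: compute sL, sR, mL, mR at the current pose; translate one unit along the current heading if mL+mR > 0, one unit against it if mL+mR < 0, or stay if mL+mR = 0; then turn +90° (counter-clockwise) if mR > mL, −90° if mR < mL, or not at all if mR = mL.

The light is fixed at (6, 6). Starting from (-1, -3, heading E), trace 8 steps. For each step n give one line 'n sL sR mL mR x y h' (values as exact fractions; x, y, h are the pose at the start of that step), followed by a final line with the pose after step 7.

n=0: pose=(-1,-3,E); sL=20/9, sR=8/9; mL=-8/9, mR=2/3; mL+mR=-2/9 → advance -1; mR−mL=14/9 → turn +1·90°
n=1: pose=(-2,-3,N); sL=32/37, sR=160/89; mL=-160/89, mR=-1536/3293; mL+mR=-7456/3293 → advance -1; mR−mL=4384/3293 → turn +1·90°
n=2: pose=(-2,-4,W); sL=16/25, sR=16/13; mL=-16/13, mR=-96/325; mL+mR=-496/325 → advance -1; mR−mL=304/325 → turn +1·90°
n=3: pose=(-1,-4,S); sL=160/137, sR=160/221; mL=-160/221, mR=6720/30277; mL+mR=-15200/30277 → advance -1; mR−mL=28640/30277 → turn +1·90°
n=4: pose=(-1,-3,E); sL=20/9, sR=8/9; mL=-8/9, mR=2/3; mL+mR=-2/9 → advance -1; mR−mL=14/9 → turn +1·90°
n=5: pose=(-2,-3,N); sL=32/37, sR=160/89; mL=-160/89, mR=-1536/3293; mL+mR=-7456/3293 → advance -1; mR−mL=4384/3293 → turn +1·90°
n=6: pose=(-2,-4,W); sL=16/25, sR=16/13; mL=-16/13, mR=-96/325; mL+mR=-496/325 → advance -1; mR−mL=304/325 → turn +1·90°
n=7: pose=(-1,-4,S); sL=160/137, sR=160/221; mL=-160/221, mR=6720/30277; mL+mR=-15200/30277 → advance -1; mR−mL=28640/30277 → turn +1·90°

0 20/9 8/9 -8/9 2/3 -1 -3 E
1 32/37 160/89 -160/89 -1536/3293 -2 -3 N
2 16/25 16/13 -16/13 -96/325 -2 -4 W
3 160/137 160/221 -160/221 6720/30277 -1 -4 S
4 20/9 8/9 -8/9 2/3 -1 -3 E
5 32/37 160/89 -160/89 -1536/3293 -2 -3 N
6 16/25 16/13 -16/13 -96/325 -2 -4 W
7 160/137 160/221 -160/221 6720/30277 -1 -4 S
final -1 -3 E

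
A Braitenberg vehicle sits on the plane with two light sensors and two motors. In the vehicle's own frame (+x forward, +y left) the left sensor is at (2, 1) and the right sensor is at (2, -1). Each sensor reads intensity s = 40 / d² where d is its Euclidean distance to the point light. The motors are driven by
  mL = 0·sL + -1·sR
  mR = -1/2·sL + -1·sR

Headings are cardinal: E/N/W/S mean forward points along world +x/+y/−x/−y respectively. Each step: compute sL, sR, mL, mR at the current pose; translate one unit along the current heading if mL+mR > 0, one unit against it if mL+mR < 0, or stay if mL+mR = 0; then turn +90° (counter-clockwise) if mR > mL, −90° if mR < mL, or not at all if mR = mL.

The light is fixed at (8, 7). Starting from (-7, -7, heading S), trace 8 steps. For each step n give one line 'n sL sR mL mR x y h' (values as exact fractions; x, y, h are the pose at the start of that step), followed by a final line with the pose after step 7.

n=0: pose=(-7,-7,S); sL=10/113, sR=5/64; mL=-5/64, mR=-885/7232; mL+mR=-725/3616 → advance -1; mR−mL=-5/113 → turn -1·90°
n=1: pose=(-7,-6,W); sL=8/97, sR=40/433; mL=-40/433, mR=-5612/42001; mL+mR=-9492/42001 → advance -1; mR−mL=-4/97 → turn -1·90°
n=2: pose=(-6,-6,N); sL=20/173, sR=4/29; mL=-4/29, mR=-982/5017; mL+mR=-1674/5017 → advance -1; mR−mL=-10/173 → turn -1·90°
n=3: pose=(-6,-7,E); sL=40/313, sR=40/369; mL=-40/369, mR=-19900/115497; mL+mR=-32420/115497 → advance -1; mR−mL=-20/313 → turn -1·90°
n=4: pose=(-7,-7,S); sL=10/113, sR=5/64; mL=-5/64, mR=-885/7232; mL+mR=-725/3616 → advance -1; mR−mL=-5/113 → turn -1·90°
n=5: pose=(-7,-6,W); sL=8/97, sR=40/433; mL=-40/433, mR=-5612/42001; mL+mR=-9492/42001 → advance -1; mR−mL=-4/97 → turn -1·90°
n=6: pose=(-6,-6,N); sL=20/173, sR=4/29; mL=-4/29, mR=-982/5017; mL+mR=-1674/5017 → advance -1; mR−mL=-10/173 → turn -1·90°
n=7: pose=(-6,-7,E); sL=40/313, sR=40/369; mL=-40/369, mR=-19900/115497; mL+mR=-32420/115497 → advance -1; mR−mL=-20/313 → turn -1·90°

0 10/113 5/64 -5/64 -885/7232 -7 -7 S
1 8/97 40/433 -40/433 -5612/42001 -7 -6 W
2 20/173 4/29 -4/29 -982/5017 -6 -6 N
3 40/313 40/369 -40/369 -19900/115497 -6 -7 E
4 10/113 5/64 -5/64 -885/7232 -7 -7 S
5 8/97 40/433 -40/433 -5612/42001 -7 -6 W
6 20/173 4/29 -4/29 -982/5017 -6 -6 N
7 40/313 40/369 -40/369 -19900/115497 -6 -7 E
final -7 -7 S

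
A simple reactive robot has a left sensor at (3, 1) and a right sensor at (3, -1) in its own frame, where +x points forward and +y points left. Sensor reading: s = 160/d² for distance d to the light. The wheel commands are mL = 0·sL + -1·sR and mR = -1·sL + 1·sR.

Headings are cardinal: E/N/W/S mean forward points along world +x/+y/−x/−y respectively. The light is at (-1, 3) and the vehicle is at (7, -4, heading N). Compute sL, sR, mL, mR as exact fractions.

left sensor world pos  = (6, -1); dL² = 65
right sensor world pos = (8, -1); dR² = 97
sL = 160/65 = 32/13
sR = 160/97 = 160/97
mL = 0·sL + -1·sR = -160/97
mR = -1·sL + 1·sR = -1024/1261

32/13 160/97 -160/97 -1024/1261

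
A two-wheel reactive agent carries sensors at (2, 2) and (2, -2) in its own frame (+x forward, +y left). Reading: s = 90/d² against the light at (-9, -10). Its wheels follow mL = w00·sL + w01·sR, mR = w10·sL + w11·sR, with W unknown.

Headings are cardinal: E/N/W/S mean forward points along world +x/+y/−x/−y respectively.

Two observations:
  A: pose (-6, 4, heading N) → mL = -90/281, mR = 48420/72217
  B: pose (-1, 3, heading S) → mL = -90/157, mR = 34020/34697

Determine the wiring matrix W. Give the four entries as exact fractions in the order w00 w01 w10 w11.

obs A: pose=(-6,4,N) → sL=90/257, sR=90/281, mL=-90/281, mR=48420/72217
obs B: pose=(-1,3,S) → sL=90/221, sR=90/157, mL=-90/157, mR=34020/34697
sensor matrix S = [[90/257, 90/281], [90/221, 90/157]]; det S = 176191200/2505713249
solve [mL_A; mL_B] = S·[w00; w01] and [mR_A; mR_B] = S·[w10; w11]:
  w00 = 0, w01 = -1, w10 = 1, w11 = 1

0 -1 1 1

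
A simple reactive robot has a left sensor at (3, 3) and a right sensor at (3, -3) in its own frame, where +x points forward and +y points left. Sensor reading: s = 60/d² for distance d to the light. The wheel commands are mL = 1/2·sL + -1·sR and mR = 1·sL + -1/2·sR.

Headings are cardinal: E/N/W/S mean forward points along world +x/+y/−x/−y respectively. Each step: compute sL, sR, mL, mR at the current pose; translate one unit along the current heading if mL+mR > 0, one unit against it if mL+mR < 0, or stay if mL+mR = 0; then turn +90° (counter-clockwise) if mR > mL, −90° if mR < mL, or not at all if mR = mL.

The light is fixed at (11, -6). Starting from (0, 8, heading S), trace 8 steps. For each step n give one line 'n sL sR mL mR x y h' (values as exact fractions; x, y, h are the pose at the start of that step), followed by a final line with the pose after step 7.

0 12/37 60/317 -318/11729 2694/11729 0 8 S
1 3/16 15/41 -357/1312 3/656 0 7 E
2 60/481 60/337 -18750/162097 5790/162097 -1 7 N
3 10/51 2/15 -3/85 11/85 -1 6 W
4 60/181 60/337 -750/60997 14790/60997 -2 6 S
5 15/74 15/41 -1605/6068 30/1517 -2 5 E
6 12/97 60/317 -3918/30749 894/30749 -3 5 N
7 30/169 30/229 -1635/38701 4335/38701 -3 4 W
final -4 4 S

n=0: pose=(0,8,S); sL=12/37, sR=60/317; mL=-318/11729, mR=2694/11729; mL+mR=2376/11729 → advance +1; mR−mL=3012/11729 → turn +1·90°
n=1: pose=(0,7,E); sL=3/16, sR=15/41; mL=-357/1312, mR=3/656; mL+mR=-351/1312 → advance -1; mR−mL=363/1312 → turn +1·90°
n=2: pose=(-1,7,N); sL=60/481, sR=60/337; mL=-18750/162097, mR=5790/162097; mL+mR=-12960/162097 → advance -1; mR−mL=24540/162097 → turn +1·90°
n=3: pose=(-1,6,W); sL=10/51, sR=2/15; mL=-3/85, mR=11/85; mL+mR=8/85 → advance +1; mR−mL=14/85 → turn +1·90°
n=4: pose=(-2,6,S); sL=60/181, sR=60/337; mL=-750/60997, mR=14790/60997; mL+mR=14040/60997 → advance +1; mR−mL=15540/60997 → turn +1·90°
n=5: pose=(-2,5,E); sL=15/74, sR=15/41; mL=-1605/6068, mR=30/1517; mL+mR=-1485/6068 → advance -1; mR−mL=1725/6068 → turn +1·90°
n=6: pose=(-3,5,N); sL=12/97, sR=60/317; mL=-3918/30749, mR=894/30749; mL+mR=-3024/30749 → advance -1; mR−mL=4812/30749 → turn +1·90°
n=7: pose=(-3,4,W); sL=30/169, sR=30/229; mL=-1635/38701, mR=4335/38701; mL+mR=2700/38701 → advance +1; mR−mL=5970/38701 → turn +1·90°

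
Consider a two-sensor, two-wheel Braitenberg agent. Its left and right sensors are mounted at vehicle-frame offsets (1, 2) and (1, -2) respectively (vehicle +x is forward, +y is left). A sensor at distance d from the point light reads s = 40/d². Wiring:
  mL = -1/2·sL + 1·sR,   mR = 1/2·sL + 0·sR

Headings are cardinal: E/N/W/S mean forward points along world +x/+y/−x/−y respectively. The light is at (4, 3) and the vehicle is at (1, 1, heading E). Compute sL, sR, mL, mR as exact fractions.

10 2 -3 5

left sensor world pos  = (2, 3); dL² = 4
right sensor world pos = (2, -1); dR² = 20
sL = 40/4 = 10
sR = 40/20 = 2
mL = -1/2·sL + 1·sR = -3
mR = 1/2·sL + 0·sR = 5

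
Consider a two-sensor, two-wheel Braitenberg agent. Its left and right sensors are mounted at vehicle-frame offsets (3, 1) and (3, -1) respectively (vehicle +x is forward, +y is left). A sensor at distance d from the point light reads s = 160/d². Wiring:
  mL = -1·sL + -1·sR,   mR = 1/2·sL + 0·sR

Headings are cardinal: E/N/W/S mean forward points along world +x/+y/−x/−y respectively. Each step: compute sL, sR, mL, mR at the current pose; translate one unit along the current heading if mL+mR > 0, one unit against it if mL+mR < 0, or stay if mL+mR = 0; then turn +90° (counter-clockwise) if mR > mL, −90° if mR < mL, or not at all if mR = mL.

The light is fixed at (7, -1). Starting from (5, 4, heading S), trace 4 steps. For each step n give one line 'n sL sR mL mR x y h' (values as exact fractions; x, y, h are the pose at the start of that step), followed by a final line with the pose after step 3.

n=0: pose=(5,4,S); sL=32, sR=160/13; mL=-576/13, mR=16; mL+mR=-368/13 → advance -1; mR−mL=784/13 → turn +1·90°
n=1: pose=(5,5,E); sL=16/5, sR=80/13; mL=-608/65, mR=8/5; mL+mR=-504/65 → advance -1; mR−mL=712/65 → turn +1·90°
n=2: pose=(4,5,N); sL=160/97, sR=32/17; mL=-5824/1649, mR=80/97; mL+mR=-4464/1649 → advance -1; mR−mL=7184/1649 → turn +1·90°
n=3: pose=(4,4,W); sL=40/13, sR=20/9; mL=-620/117, mR=20/13; mL+mR=-440/117 → advance -1; mR−mL=800/117 → turn +1·90°

0 32 160/13 -576/13 16 5 4 S
1 16/5 80/13 -608/65 8/5 5 5 E
2 160/97 32/17 -5824/1649 80/97 4 5 N
3 40/13 20/9 -620/117 20/13 4 4 W
final 5 4 S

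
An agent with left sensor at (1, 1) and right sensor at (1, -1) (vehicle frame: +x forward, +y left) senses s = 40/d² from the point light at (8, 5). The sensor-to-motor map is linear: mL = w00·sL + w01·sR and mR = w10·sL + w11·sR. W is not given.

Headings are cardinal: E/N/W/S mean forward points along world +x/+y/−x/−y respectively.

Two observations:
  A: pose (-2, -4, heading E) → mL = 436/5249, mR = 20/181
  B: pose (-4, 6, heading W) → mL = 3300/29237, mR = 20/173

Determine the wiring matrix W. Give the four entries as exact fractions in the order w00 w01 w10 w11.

obs A: pose=(-2,-4,E) → sL=8/29, sR=40/181, mL=436/5249, mR=20/181
obs B: pose=(-4,6,W) → sL=40/169, sR=40/173, mL=3300/29237, mR=20/173
sensor matrix S = [[8/29, 40/181], [40/169, 40/173]]; det S = 1761280/153465013
solve [mL_A; mL_B] = S·[w00; w01] and [mR_A; mR_B] = S·[w10; w11]:
  w00 = -1/2, w01 = 1, w10 = 0, w11 = 1/2

-1/2 1 0 1/2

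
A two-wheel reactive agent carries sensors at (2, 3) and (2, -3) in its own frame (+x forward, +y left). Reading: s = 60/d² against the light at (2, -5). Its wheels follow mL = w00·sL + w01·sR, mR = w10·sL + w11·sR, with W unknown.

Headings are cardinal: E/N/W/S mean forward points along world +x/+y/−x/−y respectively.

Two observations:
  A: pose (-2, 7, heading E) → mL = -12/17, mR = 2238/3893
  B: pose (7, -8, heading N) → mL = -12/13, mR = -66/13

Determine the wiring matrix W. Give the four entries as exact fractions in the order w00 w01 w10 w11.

obs A: pose=(-2,7,E) → sL=60/229, sR=12/17, mL=-12/17, mR=2238/3893
obs B: pose=(7,-8,N) → sL=12, sR=12/13, mL=-12/13, mR=-66/13
sensor matrix S = [[60/229, 12/17], [12, 12/13]]; det S = -416448/50609
solve [mL_A; mL_B] = S·[w00; w01] and [mR_A; mR_B] = S·[w10; w11]:
  w00 = 0, w01 = -1, w10 = -1/2, w11 = 1

0 -1 -1/2 1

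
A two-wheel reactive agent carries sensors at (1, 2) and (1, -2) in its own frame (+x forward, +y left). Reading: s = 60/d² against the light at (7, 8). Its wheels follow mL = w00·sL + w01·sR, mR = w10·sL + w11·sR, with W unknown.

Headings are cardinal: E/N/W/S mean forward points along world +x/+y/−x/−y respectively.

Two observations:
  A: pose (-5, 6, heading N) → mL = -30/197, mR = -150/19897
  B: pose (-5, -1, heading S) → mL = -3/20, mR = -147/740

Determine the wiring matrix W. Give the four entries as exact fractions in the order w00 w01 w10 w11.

obs A: pose=(-5,6,N) → sL=60/197, sR=60/101, mL=-30/197, mR=-150/19897
obs B: pose=(-5,-1,S) → sL=3/10, sR=15/74, mL=-3/20, mR=-147/740
sensor matrix S = [[60/197, 60/101], [3/10, 15/74]]; det S = -85752/736189
solve [mL_A; mL_B] = S·[w00; w01] and [mR_A; mR_B] = S·[w10; w11]:
  w00 = -1/2, w01 = 0, w10 = -1, w11 = 1/2

-1/2 0 -1 1/2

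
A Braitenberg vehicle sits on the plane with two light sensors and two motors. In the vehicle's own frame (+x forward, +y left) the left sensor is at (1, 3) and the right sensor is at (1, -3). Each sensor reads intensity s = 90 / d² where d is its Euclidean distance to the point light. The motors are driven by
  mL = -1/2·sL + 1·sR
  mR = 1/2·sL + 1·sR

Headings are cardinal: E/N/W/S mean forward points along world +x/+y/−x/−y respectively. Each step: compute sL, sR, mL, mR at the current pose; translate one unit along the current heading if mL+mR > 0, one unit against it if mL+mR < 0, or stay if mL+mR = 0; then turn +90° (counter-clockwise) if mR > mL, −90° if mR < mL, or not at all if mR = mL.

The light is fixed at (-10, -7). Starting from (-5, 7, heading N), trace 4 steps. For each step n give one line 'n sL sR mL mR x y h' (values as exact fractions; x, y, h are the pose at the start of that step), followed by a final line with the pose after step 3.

n=0: pose=(-5,7,N); sL=90/229, sR=90/289; mL=7605/66181, mR=33615/66181; mL+mR=180/289 → advance +1; mR−mL=90/229 → turn +1·90°
n=1: pose=(-5,8,W); sL=9/16, sR=9/34; mL=-9/544, mR=297/544; mL+mR=9/17 → advance +1; mR−mL=9/16 → turn +1·90°
n=2: pose=(-6,8,S); sL=18/49, sR=90/197; mL=2637/9653, mR=6183/9653; mL+mR=180/197 → advance +1; mR−mL=18/49 → turn +1·90°
n=3: pose=(-6,7,E); sL=45/157, sR=45/73; mL=10845/22922, mR=17415/22922; mL+mR=90/73 → advance +1; mR−mL=45/157 → turn +1·90°

0 90/229 90/289 7605/66181 33615/66181 -5 7 N
1 9/16 9/34 -9/544 297/544 -5 8 W
2 18/49 90/197 2637/9653 6183/9653 -6 8 S
3 45/157 45/73 10845/22922 17415/22922 -6 7 E
final -5 7 N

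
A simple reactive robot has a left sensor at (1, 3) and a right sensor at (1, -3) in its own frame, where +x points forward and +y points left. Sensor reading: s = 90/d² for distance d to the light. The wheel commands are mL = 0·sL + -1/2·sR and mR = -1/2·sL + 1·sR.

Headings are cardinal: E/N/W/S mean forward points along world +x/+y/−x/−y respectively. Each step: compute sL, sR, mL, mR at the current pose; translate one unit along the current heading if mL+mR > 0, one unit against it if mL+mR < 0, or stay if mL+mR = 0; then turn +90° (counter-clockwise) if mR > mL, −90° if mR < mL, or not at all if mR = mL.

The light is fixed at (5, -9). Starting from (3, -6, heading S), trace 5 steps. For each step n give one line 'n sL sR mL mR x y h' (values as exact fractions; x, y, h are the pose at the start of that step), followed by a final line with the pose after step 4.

0 18 90/29 -45/29 -171/29 3 -6 S
1 9 45/29 -45/58 -171/58 3 -5 W
2 90/41 90/29 -45/29 2385/1189 4 -5 N
3 45/4 45/34 -45/68 -585/136 4 -4 W
4 2 2 -1 1 5 -4 N
final 5 -4 W

n=0: pose=(3,-6,S); sL=18, sR=90/29; mL=-45/29, mR=-171/29; mL+mR=-216/29 → advance -1; mR−mL=-126/29 → turn -1·90°
n=1: pose=(3,-5,W); sL=9, sR=45/29; mL=-45/58, mR=-171/58; mL+mR=-108/29 → advance -1; mR−mL=-63/29 → turn -1·90°
n=2: pose=(4,-5,N); sL=90/41, sR=90/29; mL=-45/29, mR=2385/1189; mL+mR=540/1189 → advance +1; mR−mL=4230/1189 → turn +1·90°
n=3: pose=(4,-4,W); sL=45/4, sR=45/34; mL=-45/68, mR=-585/136; mL+mR=-675/136 → advance -1; mR−mL=-495/136 → turn -1·90°
n=4: pose=(5,-4,N); sL=2, sR=2; mL=-1, mR=1; mL+mR=0 → advance +0; mR−mL=2 → turn +1·90°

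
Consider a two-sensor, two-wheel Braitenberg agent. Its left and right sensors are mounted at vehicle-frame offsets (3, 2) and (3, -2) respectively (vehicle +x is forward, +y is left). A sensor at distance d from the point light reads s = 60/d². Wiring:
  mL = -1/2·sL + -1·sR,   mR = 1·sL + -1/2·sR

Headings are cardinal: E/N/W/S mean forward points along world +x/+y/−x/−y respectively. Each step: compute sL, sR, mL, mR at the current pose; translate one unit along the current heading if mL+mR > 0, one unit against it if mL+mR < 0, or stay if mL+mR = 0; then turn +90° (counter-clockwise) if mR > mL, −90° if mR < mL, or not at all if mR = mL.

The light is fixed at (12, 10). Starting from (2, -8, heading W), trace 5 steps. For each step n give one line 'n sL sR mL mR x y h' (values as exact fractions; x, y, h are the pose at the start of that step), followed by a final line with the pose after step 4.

0 60/569 12/85 -9378/48365 1686/48365 2 -8 W
1 6/49 30/281 -2313/13769 951/13769 3 -8 S
2 20/87 60/397 -9190/34539 5330/34539 3 -7 E
3 3/17 3/13 -141/442 27/442 2 -7 N
4 60/569 12/85 -9378/48365 1686/48365 2 -8 W
final 3 -8 S

n=0: pose=(2,-8,W); sL=60/569, sR=12/85; mL=-9378/48365, mR=1686/48365; mL+mR=-7692/48365 → advance -1; mR−mL=11064/48365 → turn +1·90°
n=1: pose=(3,-8,S); sL=6/49, sR=30/281; mL=-2313/13769, mR=951/13769; mL+mR=-1362/13769 → advance -1; mR−mL=3264/13769 → turn +1·90°
n=2: pose=(3,-7,E); sL=20/87, sR=60/397; mL=-9190/34539, mR=5330/34539; mL+mR=-3860/34539 → advance -1; mR−mL=4840/11513 → turn +1·90°
n=3: pose=(2,-7,N); sL=3/17, sR=3/13; mL=-141/442, mR=27/442; mL+mR=-57/221 → advance -1; mR−mL=84/221 → turn +1·90°
n=4: pose=(2,-8,W); sL=60/569, sR=12/85; mL=-9378/48365, mR=1686/48365; mL+mR=-7692/48365 → advance -1; mR−mL=11064/48365 → turn +1·90°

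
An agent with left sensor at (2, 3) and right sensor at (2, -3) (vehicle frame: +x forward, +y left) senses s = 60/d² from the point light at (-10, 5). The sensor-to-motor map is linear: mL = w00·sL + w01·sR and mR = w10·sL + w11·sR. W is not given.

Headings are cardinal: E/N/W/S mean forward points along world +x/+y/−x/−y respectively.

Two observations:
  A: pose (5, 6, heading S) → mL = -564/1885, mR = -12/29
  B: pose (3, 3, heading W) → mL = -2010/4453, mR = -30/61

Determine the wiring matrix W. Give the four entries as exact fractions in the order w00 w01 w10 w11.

obs A: pose=(5,6,S) → sL=12/65, sR=12/29, mL=-564/1885, mR=-12/29
obs B: pose=(3,3,W) → sL=30/73, sR=30/61, mL=-2010/4453, mR=-30/61
sensor matrix S = [[12/65, 12/29], [30/73, 30/61]]; det S = -133056/1678781
solve [mL_A; mL_B] = S·[w00; w01] and [mR_A; mR_B] = S·[w10; w11]:
  w00 = -1/2, w01 = -1/2, w10 = 0, w11 = -1

-1/2 -1/2 0 -1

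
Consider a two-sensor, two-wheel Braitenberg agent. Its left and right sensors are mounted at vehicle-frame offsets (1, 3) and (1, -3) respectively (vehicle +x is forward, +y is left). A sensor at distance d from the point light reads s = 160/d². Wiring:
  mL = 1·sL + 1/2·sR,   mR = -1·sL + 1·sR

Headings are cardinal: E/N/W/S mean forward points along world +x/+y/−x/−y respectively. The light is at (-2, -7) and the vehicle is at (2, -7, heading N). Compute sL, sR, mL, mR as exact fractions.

left sensor world pos  = (-1, -6); dL² = 2
right sensor world pos = (5, -6); dR² = 50
sL = 160/2 = 80
sR = 160/50 = 16/5
mL = 1·sL + 1/2·sR = 408/5
mR = -1·sL + 1·sR = -384/5

80 16/5 408/5 -384/5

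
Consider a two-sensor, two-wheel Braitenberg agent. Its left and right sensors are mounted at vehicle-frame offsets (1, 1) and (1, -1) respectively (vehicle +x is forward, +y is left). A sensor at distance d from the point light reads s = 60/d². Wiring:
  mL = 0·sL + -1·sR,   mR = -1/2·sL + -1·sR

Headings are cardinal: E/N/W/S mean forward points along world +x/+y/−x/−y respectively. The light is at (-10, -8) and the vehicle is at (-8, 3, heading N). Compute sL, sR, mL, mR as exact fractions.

12/29 20/51 -20/51 -886/1479

left sensor world pos  = (-9, 4); dL² = 145
right sensor world pos = (-7, 4); dR² = 153
sL = 60/145 = 12/29
sR = 60/153 = 20/51
mL = 0·sL + -1·sR = -20/51
mR = -1/2·sL + -1·sR = -886/1479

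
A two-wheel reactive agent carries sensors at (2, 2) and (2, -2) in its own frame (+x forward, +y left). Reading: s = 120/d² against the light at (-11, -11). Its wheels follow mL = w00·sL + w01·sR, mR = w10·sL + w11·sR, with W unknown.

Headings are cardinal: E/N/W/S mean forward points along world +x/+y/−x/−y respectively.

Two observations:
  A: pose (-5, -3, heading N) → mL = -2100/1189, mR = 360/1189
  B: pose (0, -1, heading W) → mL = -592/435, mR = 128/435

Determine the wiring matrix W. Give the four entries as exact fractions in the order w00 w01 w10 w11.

obs A: pose=(-5,-3,N) → sL=30/29, sR=30/41, mL=-2100/1189, mR=360/1189
obs B: pose=(0,-1,W) → sL=24/29, sR=8/15, mL=-592/435, mR=128/435
sensor matrix S = [[30/29, 30/41], [24/29, 8/15]]; det S = -64/1189
solve [mL_A; mL_B] = S·[w00; w01] and [mR_A; mR_B] = S·[w10; w11]:
  w00 = -1, w01 = -1, w10 = 1, w11 = -1

-1 -1 1 -1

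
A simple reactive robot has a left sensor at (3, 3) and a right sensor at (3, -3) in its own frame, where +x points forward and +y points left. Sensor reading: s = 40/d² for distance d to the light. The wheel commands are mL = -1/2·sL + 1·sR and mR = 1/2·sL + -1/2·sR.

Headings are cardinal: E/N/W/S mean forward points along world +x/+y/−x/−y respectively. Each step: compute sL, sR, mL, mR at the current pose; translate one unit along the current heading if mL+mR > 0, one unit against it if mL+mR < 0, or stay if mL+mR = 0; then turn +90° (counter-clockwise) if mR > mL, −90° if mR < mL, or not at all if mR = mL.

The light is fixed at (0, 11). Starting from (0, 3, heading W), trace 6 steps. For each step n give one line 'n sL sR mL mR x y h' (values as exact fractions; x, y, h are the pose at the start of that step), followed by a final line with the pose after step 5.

n=0: pose=(0,3,W); sL=4/13, sR=20/17; mL=226/221, mR=-96/221; mL+mR=10/17 → advance +1; mR−mL=-322/221 → turn -1·90°
n=1: pose=(-1,3,N); sL=40/41, sR=40/29; mL=1060/1189, mR=-240/1189; mL+mR=20/29 → advance +1; mR−mL=-1300/1189 → turn -1·90°
n=2: pose=(-1,4,E); sL=2, sR=5/13; mL=-8/13, mR=21/26; mL+mR=5/26 → advance +1; mR−mL=37/26 → turn +1·90°
n=3: pose=(0,4,N); sL=8/5, sR=8/5; mL=4/5, mR=0; mL+mR=4/5 → advance +1; mR−mL=-4/5 → turn -1·90°
n=4: pose=(0,5,E); sL=20/9, sR=4/9; mL=-2/3, mR=8/9; mL+mR=2/9 → advance +1; mR−mL=14/9 → turn +1·90°
n=5: pose=(1,5,N); sL=40/13, sR=8/5; mL=4/65, mR=48/65; mL+mR=4/5 → advance +1; mR−mL=44/65 → turn +1·90°

0 4/13 20/17 226/221 -96/221 0 3 W
1 40/41 40/29 1060/1189 -240/1189 -1 3 N
2 2 5/13 -8/13 21/26 -1 4 E
3 8/5 8/5 4/5 0 0 4 N
4 20/9 4/9 -2/3 8/9 0 5 E
5 40/13 8/5 4/65 48/65 1 5 N
final 1 6 W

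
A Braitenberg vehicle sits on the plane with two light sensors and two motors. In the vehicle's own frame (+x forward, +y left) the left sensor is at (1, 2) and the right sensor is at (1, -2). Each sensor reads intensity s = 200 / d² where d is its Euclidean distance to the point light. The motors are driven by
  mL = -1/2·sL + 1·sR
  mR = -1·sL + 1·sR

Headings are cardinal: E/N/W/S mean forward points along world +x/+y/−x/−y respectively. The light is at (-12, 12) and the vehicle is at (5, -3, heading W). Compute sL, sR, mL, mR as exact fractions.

left sensor world pos  = (4, -5); dL² = 545
right sensor world pos = (4, -1); dR² = 425
sL = 200/545 = 40/109
sR = 200/425 = 8/17
mL = -1/2·sL + 1·sR = 532/1853
mR = -1·sL + 1·sR = 192/1853

40/109 8/17 532/1853 192/1853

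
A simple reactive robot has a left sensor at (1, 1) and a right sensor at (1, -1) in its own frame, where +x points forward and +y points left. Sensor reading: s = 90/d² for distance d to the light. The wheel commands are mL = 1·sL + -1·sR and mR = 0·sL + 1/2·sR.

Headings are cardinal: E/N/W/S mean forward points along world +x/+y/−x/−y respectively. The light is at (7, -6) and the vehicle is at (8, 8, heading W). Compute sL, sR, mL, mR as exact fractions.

left sensor world pos  = (7, 7); dL² = 169
right sensor world pos = (7, 9); dR² = 225
sL = 90/169 = 90/169
sR = 90/225 = 2/5
mL = 1·sL + -1·sR = 112/845
mR = 0·sL + 1/2·sR = 1/5

90/169 2/5 112/845 1/5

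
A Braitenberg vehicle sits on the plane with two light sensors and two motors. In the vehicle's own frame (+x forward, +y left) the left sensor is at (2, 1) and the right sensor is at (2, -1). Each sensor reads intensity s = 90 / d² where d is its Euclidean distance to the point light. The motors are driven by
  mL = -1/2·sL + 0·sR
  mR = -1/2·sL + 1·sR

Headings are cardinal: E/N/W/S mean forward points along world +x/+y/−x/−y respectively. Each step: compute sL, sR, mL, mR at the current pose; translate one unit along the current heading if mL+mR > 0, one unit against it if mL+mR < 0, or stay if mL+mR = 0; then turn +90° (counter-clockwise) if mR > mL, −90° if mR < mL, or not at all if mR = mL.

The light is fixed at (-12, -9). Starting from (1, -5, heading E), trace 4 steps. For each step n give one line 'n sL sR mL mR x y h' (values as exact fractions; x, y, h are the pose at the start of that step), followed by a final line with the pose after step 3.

0 9/25 5/13 -9/50 133/650 1 -5 E
1 18/41 10/29 -9/41 149/1189 2 -5 N
2 45/74 9/16 -45/148 153/592 2 -6 W
3 90/257 90/197 -45/257 14265/50629 3 -6 S
final 3 -7 E

n=0: pose=(1,-5,E); sL=9/25, sR=5/13; mL=-9/50, mR=133/650; mL+mR=8/325 → advance +1; mR−mL=5/13 → turn +1·90°
n=1: pose=(2,-5,N); sL=18/41, sR=10/29; mL=-9/41, mR=149/1189; mL+mR=-112/1189 → advance -1; mR−mL=10/29 → turn +1·90°
n=2: pose=(2,-6,W); sL=45/74, sR=9/16; mL=-45/148, mR=153/592; mL+mR=-27/592 → advance -1; mR−mL=9/16 → turn +1·90°
n=3: pose=(3,-6,S); sL=90/257, sR=90/197; mL=-45/257, mR=14265/50629; mL+mR=5400/50629 → advance +1; mR−mL=90/197 → turn +1·90°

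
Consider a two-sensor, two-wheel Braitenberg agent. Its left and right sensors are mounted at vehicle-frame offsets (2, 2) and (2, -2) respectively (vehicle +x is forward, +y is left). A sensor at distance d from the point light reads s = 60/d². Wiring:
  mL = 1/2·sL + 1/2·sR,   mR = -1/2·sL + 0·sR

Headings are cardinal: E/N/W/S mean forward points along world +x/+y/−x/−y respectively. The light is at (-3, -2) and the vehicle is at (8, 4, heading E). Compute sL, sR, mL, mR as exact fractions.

left sensor world pos  = (10, 6); dL² = 233
right sensor world pos = (10, 2); dR² = 185
sL = 60/233 = 60/233
sR = 60/185 = 12/37
mL = 1/2·sL + 1/2·sR = 2508/8621
mR = -1/2·sL + 0·sR = -30/233

60/233 12/37 2508/8621 -30/233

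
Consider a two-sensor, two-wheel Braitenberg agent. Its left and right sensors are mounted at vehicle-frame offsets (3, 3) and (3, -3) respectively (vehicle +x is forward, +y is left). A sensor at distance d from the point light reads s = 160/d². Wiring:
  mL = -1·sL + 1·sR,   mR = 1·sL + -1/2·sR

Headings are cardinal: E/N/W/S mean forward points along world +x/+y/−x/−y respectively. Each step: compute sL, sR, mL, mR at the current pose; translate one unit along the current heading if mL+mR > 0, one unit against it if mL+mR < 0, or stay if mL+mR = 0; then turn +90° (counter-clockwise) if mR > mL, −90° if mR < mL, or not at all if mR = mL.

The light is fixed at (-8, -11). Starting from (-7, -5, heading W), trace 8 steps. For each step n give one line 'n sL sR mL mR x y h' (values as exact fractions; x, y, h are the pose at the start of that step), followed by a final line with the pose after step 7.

n=0: pose=(-7,-5,W); sL=160/13, sR=32/17; mL=-2304/221, mR=2512/221; mL+mR=16/17 → advance +1; mR−mL=4816/221 → turn +1·90°
n=1: pose=(-8,-5,S); sL=80/9, sR=80/9; mL=0, mR=40/9; mL+mR=40/9 → advance +1; mR−mL=40/9 → turn +1·90°
n=2: pose=(-8,-6,E); sL=160/73, sR=160/13; mL=9600/949, mR=-3760/949; mL+mR=80/13 → advance +1; mR−mL=-13360/949 → turn -1·90°
n=3: pose=(-7,-6,S); sL=8, sR=20; mL=12, mR=-2; mL+mR=10 → advance +1; mR−mL=-14 → turn -1·90°
n=4: pose=(-7,-7,W); sL=32, sR=160/53; mL=-1536/53, mR=1616/53; mL+mR=80/53 → advance +1; mR−mL=3152/53 → turn +1·90°
n=5: pose=(-8,-7,S); sL=16, sR=16; mL=0, mR=8; mL+mR=8 → advance +1; mR−mL=8 → turn +1·90°
n=6: pose=(-8,-8,E); sL=32/9, sR=160/9; mL=128/9, mR=-16/3; mL+mR=80/9 → advance +1; mR−mL=-176/9 → turn -1·90°
n=7: pose=(-7,-8,S); sL=10, sR=40; mL=30, mR=-10; mL+mR=20 → advance +1; mR−mL=-40 → turn -1·90°

0 160/13 32/17 -2304/221 2512/221 -7 -5 W
1 80/9 80/9 0 40/9 -8 -5 S
2 160/73 160/13 9600/949 -3760/949 -8 -6 E
3 8 20 12 -2 -7 -6 S
4 32 160/53 -1536/53 1616/53 -7 -7 W
5 16 16 0 8 -8 -7 S
6 32/9 160/9 128/9 -16/3 -8 -8 E
7 10 40 30 -10 -7 -8 S
final -7 -9 W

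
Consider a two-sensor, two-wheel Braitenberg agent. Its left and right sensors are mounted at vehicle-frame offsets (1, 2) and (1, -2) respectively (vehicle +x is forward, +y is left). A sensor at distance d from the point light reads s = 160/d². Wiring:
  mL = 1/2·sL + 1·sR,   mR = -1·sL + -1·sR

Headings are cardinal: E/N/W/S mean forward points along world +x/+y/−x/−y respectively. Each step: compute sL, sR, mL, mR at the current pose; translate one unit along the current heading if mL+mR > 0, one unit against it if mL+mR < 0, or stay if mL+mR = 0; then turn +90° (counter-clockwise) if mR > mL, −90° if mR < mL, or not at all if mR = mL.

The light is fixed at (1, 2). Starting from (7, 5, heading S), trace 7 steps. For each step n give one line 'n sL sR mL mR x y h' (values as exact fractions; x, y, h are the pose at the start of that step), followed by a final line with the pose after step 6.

n=0: pose=(7,5,S); sL=40/17, sR=8; mL=156/17, mR=-176/17; mL+mR=-20/17 → advance -1; mR−mL=-332/17 → turn -1·90°
n=1: pose=(7,6,W); sL=160/29, sR=160/61; mL=9520/1769, mR=-14400/1769; mL+mR=-80/29 → advance -1; mR−mL=-23920/1769 → turn -1·90°
n=2: pose=(8,6,N); sL=16/5, sR=80/53; mL=824/265, mR=-1248/265; mL+mR=-8/5 → advance -1; mR−mL=-2072/265 → turn -1·90°
n=3: pose=(8,5,E); sL=160/89, sR=32/13; mL=3888/1157, mR=-4928/1157; mL+mR=-80/89 → advance -1; mR−mL=-8816/1157 → turn -1·90°
n=4: pose=(7,5,S); sL=40/17, sR=8; mL=156/17, mR=-176/17; mL+mR=-20/17 → advance -1; mR−mL=-332/17 → turn -1·90°
n=5: pose=(7,6,W); sL=160/29, sR=160/61; mL=9520/1769, mR=-14400/1769; mL+mR=-80/29 → advance -1; mR−mL=-23920/1769 → turn -1·90°
n=6: pose=(8,6,N); sL=16/5, sR=80/53; mL=824/265, mR=-1248/265; mL+mR=-8/5 → advance -1; mR−mL=-2072/265 → turn -1·90°

0 40/17 8 156/17 -176/17 7 5 S
1 160/29 160/61 9520/1769 -14400/1769 7 6 W
2 16/5 80/53 824/265 -1248/265 8 6 N
3 160/89 32/13 3888/1157 -4928/1157 8 5 E
4 40/17 8 156/17 -176/17 7 5 S
5 160/29 160/61 9520/1769 -14400/1769 7 6 W
6 16/5 80/53 824/265 -1248/265 8 6 N
final 8 5 E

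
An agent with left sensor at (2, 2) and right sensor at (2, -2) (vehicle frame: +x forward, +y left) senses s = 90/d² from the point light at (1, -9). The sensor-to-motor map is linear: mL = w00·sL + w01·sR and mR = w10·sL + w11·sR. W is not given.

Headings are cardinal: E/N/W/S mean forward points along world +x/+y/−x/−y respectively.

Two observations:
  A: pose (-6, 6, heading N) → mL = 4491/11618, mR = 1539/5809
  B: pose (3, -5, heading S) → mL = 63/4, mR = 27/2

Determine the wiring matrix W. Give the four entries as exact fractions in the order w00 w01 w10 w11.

1 1/2 1/2 1/2

obs A: pose=(-6,6,N) → sL=9/37, sR=45/157, mL=4491/11618, mR=1539/5809
obs B: pose=(3,-5,S) → sL=9/2, sR=45/2, mL=63/4, mR=27/2
sensor matrix S = [[9/37, 45/157], [9/2, 45/2]]; det S = 24300/5809
solve [mL_A; mL_B] = S·[w00; w01] and [mR_A; mR_B] = S·[w10; w11]:
  w00 = 1, w01 = 1/2, w10 = 1/2, w11 = 1/2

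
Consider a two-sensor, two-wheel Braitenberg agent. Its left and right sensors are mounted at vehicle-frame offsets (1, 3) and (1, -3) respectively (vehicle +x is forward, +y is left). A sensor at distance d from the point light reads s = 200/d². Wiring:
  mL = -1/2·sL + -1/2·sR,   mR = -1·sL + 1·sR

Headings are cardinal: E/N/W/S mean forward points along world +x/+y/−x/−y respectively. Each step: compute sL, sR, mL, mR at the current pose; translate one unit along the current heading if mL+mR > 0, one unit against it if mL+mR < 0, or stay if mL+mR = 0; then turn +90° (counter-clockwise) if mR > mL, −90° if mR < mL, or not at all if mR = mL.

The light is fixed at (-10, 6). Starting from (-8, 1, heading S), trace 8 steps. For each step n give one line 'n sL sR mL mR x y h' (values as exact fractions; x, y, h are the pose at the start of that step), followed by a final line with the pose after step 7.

0 200/61 200/37 -9800/2257 4800/2257 -8 1 S
1 20 100/29 -340/29 -480/29 -8 2 E
2 200/41 200/29 -7000/1189 2400/1189 -9 2 S
3 50 5 -55/2 -45 -9 3 E
4 8 8 -8 0 -10 3 S
5 100 100/13 -700/13 -1200/13 -10 4 E
6 200/13 8 -152/13 -96/13 -11 4 S
7 50 25/2 -125/4 -75/2 -11 5 E
final -12 5 S

n=0: pose=(-8,1,S); sL=200/61, sR=200/37; mL=-9800/2257, mR=4800/2257; mL+mR=-5000/2257 → advance -1; mR−mL=14600/2257 → turn +1·90°
n=1: pose=(-8,2,E); sL=20, sR=100/29; mL=-340/29, mR=-480/29; mL+mR=-820/29 → advance -1; mR−mL=-140/29 → turn -1·90°
n=2: pose=(-9,2,S); sL=200/41, sR=200/29; mL=-7000/1189, mR=2400/1189; mL+mR=-4600/1189 → advance -1; mR−mL=9400/1189 → turn +1·90°
n=3: pose=(-9,3,E); sL=50, sR=5; mL=-55/2, mR=-45; mL+mR=-145/2 → advance -1; mR−mL=-35/2 → turn -1·90°
n=4: pose=(-10,3,S); sL=8, sR=8; mL=-8, mR=0; mL+mR=-8 → advance -1; mR−mL=8 → turn +1·90°
n=5: pose=(-10,4,E); sL=100, sR=100/13; mL=-700/13, mR=-1200/13; mL+mR=-1900/13 → advance -1; mR−mL=-500/13 → turn -1·90°
n=6: pose=(-11,4,S); sL=200/13, sR=8; mL=-152/13, mR=-96/13; mL+mR=-248/13 → advance -1; mR−mL=56/13 → turn +1·90°
n=7: pose=(-11,5,E); sL=50, sR=25/2; mL=-125/4, mR=-75/2; mL+mR=-275/4 → advance -1; mR−mL=-25/4 → turn -1·90°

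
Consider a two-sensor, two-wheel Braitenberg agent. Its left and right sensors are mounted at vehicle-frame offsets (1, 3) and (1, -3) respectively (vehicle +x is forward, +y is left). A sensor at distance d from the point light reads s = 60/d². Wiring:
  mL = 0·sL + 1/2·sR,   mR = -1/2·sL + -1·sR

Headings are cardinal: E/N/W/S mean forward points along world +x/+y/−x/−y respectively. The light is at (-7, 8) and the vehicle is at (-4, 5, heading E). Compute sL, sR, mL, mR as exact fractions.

left sensor world pos  = (-3, 8); dL² = 16
right sensor world pos = (-3, 2); dR² = 52
sL = 60/16 = 15/4
sR = 60/52 = 15/13
mL = 0·sL + 1/2·sR = 15/26
mR = -1/2·sL + -1·sR = -315/104

15/4 15/13 15/26 -315/104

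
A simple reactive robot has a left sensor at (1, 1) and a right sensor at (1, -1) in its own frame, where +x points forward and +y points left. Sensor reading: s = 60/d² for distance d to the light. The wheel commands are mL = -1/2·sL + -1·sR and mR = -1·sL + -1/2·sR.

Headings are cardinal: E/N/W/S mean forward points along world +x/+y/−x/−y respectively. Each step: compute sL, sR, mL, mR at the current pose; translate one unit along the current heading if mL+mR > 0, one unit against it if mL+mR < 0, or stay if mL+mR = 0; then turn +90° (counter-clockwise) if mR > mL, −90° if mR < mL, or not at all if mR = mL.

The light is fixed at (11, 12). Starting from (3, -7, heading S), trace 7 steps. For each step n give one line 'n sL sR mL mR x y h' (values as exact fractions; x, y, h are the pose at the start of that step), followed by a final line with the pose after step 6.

0 60/449 60/481 -41370/215969 -42330/215969 3 -7 S
1 30/221 6/37 -1881/8177 -1773/8177 3 -6 W
2 60/397 12/85 -7314/33745 -7482/33745 4 -6 S
3 15/97 3/16 -411/1552 -771/3104 4 -5 W
4 60/349 60/373 -32130/130177 -32850/130177 5 -5 S
5 30/169 30/137 -7125/23153 -6645/23153 5 -4 W
6 12/61 12/65 -1122/3965 -1146/3965 6 -4 S
final 6 -3 W

n=0: pose=(3,-7,S); sL=60/449, sR=60/481; mL=-41370/215969, mR=-42330/215969; mL+mR=-83700/215969 → advance -1; mR−mL=-960/215969 → turn -1·90°
n=1: pose=(3,-6,W); sL=30/221, sR=6/37; mL=-1881/8177, mR=-1773/8177; mL+mR=-3654/8177 → advance -1; mR−mL=108/8177 → turn +1·90°
n=2: pose=(4,-6,S); sL=60/397, sR=12/85; mL=-7314/33745, mR=-7482/33745; mL+mR=-14796/33745 → advance -1; mR−mL=-168/33745 → turn -1·90°
n=3: pose=(4,-5,W); sL=15/97, sR=3/16; mL=-411/1552, mR=-771/3104; mL+mR=-1593/3104 → advance -1; mR−mL=51/3104 → turn +1·90°
n=4: pose=(5,-5,S); sL=60/349, sR=60/373; mL=-32130/130177, mR=-32850/130177; mL+mR=-64980/130177 → advance -1; mR−mL=-720/130177 → turn -1·90°
n=5: pose=(5,-4,W); sL=30/169, sR=30/137; mL=-7125/23153, mR=-6645/23153; mL+mR=-13770/23153 → advance -1; mR−mL=480/23153 → turn +1·90°
n=6: pose=(6,-4,S); sL=12/61, sR=12/65; mL=-1122/3965, mR=-1146/3965; mL+mR=-2268/3965 → advance -1; mR−mL=-24/3965 → turn -1·90°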